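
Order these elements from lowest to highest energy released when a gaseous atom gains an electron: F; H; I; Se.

Adding an electron releases more energy for atoms nearer the top right (short of the noble gases).
Neither a single period nor a single group — weigh both effects.
Se > H: period and group pull opposite ways; the across-period shift dominates (195 vs 73 kJ/mol).
I > Se: the two effects oppose for this pair; the across-period effect wins (295 vs 195 kJ/mol).
F > I: they share group 17; the group trend gives F the larger value.
Tabulated electron affinity (kJ/mol): H 73, F 328, Se 195, I 295.
So from lowest to highest: H < Se < I < F.

H < Se < I < F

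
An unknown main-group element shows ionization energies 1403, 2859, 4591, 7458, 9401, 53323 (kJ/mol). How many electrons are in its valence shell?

5

Look for the largest jump between consecutive ionization energies: IE6/IE5 ≈ 5.7, far larger than any earlier ratio.
That jump marks the point where a core electron is being removed. So the atom has 5 valence electrons.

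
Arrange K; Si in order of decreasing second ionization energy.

Consider each +1 ion: K⁺ is the bare [Ar] core; Si⁺ still has 3 valence electrons.
Core electrons are held far more tightly than valence electrons, so K tops the IE_2 order.
Approximate IE_2 values (kJ/mol): K 3052, Si 1577.
Putting it together, IE_2: Si < K.

K > Si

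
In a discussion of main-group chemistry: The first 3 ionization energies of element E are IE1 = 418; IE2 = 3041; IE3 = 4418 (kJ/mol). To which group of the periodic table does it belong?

Group 1

Look for the largest jump between consecutive ionization energies: IE2/IE1 ≈ 7.3, far larger than any earlier ratio.
That jump marks the point where a core electron is being removed. So the atom has 1 valence electron.
A main-group element with 1 valence electron is in group 1.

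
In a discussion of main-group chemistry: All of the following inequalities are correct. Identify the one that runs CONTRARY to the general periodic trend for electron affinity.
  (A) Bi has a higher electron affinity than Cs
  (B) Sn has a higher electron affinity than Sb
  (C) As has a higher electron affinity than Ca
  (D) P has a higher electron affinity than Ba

(B)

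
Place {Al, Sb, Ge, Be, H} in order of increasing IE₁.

Al, Ge, Sb, Be, H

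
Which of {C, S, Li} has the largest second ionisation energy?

Li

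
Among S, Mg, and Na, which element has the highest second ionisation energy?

Na

IE_2 is the cost of taking one more electron from the +1 cation: S⁺ still has 5 valence electrons; Mg⁺ still has 1 valence electron; Na⁺ is the bare [Ne] core.
Breaking into a closed-shell core is much more expensive than removing a leftover valence electron — Na has the largest IE_2 here.
Valence configurations: S⁺ [Ne]3s²3p³, Mg⁺ [Ne]3s¹.
Approximate IE_2 values (kJ/mol): S 2252, Mg 1451, Na 4562.
So the second ionization energies run Mg < S < Na.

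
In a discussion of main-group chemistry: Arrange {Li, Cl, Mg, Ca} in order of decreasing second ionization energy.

The second ionization energy removes an electron from the +1 ion. For each element: Li⁺ is the bare [He] core; Cl⁺ still has 6 valence electrons; Mg⁺ still has 1 valence electron; Ca⁺ still has 1 valence electron.
Breaking into a closed-shell core is much more expensive than removing a leftover valence electron — Li has the largest IE_2 here.
Valence configurations: Cl⁺ [Ne]3s²3p⁴, Mg⁺ [Ne]3s¹, Ca⁺ [Ar]4s¹.
Approximate IE_2 values (kJ/mol): Li 7298, Cl 2298, Mg 1451, Ca 1145.
Overall IE_2 order: Ca < Mg < Cl < Li.

Li > Cl > Mg > Ca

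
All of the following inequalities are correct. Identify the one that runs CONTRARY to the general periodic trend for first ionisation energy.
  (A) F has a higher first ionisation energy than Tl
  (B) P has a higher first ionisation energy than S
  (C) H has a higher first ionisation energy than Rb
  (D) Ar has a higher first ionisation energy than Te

(B)

The general trend: first ionisation energy increases across a period and decreases down a group.
(A) F (period 2, group 17) vs Tl (period 6, group 13): the stated order agrees with the simple trend.
(B) P (period 3, group 15) vs S (period 3, group 16): the stated order contradicts the simple trend.
(C) H (period 1, group 1) vs Rb (period 5, group 1): the stated order agrees with the simple trend.
(D) Ar (period 3, group 18) vs Te (period 5, group 16): the stated order agrees with the simple trend.
The exception is (B): S (3p⁴) ionizes more easily than half-filled P (3p³) because the paired 3p electron in S is pushed out by e⁻–e⁻ repulsion.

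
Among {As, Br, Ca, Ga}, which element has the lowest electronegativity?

Ca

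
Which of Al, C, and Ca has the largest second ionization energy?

C

IE_2 is the cost of taking one more electron from the +1 cation: Al⁺ still has 2 valence electrons; C⁺ still has 3 valence electrons; Ca⁺ still has 1 valence electron.
All are still removing valence electrons, so compare the +1 ions as you would atoms: IE_2 generally rises across a period (higher Z_eff) and falls down a group (larger shell), subject to the usual subshell exceptions.
Valence configurations: Al⁺ [Ne]3s², C⁺ [He]2s²2p¹, Ca⁺ [Ar]4s¹.
The numbers (kJ/mol): Al 1817, C 2353, Ca 1145.
Putting it together, IE_2: Ca < Al < C.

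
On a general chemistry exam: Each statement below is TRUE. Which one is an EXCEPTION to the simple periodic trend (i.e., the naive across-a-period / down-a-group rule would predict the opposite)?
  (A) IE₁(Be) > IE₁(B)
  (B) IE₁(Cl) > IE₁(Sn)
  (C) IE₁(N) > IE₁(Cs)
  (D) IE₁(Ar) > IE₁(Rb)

The general trend: first ionization energy increases across a period and decreases down a group.
(A) Be (period 2, group 2) vs B (period 2, group 13): the stated order contradicts the simple trend.
(B) Cl (period 3, group 17) vs Sn (period 5, group 14): the stated order agrees with the simple trend.
(C) N (period 2, group 15) vs Cs (period 6, group 1): the stated order agrees with the simple trend.
(D) Ar (period 3, group 18) vs Rb (period 5, group 1): the stated order agrees with the simple trend.
The exception is (A): removing B's lone 2p electron is easier than breaking Be's filled 2s².

(A)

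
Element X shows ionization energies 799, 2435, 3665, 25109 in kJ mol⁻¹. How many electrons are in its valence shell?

3

Look for the largest jump between consecutive ionization energies: IE4/IE3 ≈ 6.9, far larger than any earlier ratio.
That jump marks the point where a core electron is being removed. So the atom has 3 valence electrons.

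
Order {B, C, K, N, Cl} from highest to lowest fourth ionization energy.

After 3 electrons have been removed, what remains? B³⁺ is the bare [He] core; C³⁺ still has 1 valence electron; K³⁺ is already 2 electrons into the core; N³⁺ still has 2 valence electrons; Cl³⁺ still has 4 valence electrons.
Usually core removal costs more than valence removal, but here the competition is close: a tightly held n=2 valence electron can cost more to remove than an n=3 core electron, so the actual values have to decide it.
Valence configurations: C³⁺ [He]2s¹, N³⁺ [He]2s², Cl³⁺ [Ne]3s²3p².
The numbers (kJ/mol): B 25026, C 6223, K 5877, N 7475, Cl 5159.
Overall IE_4 order: Cl < K < C < N < B.

B > N > C > K > Cl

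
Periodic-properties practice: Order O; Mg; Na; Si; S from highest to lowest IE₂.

Na, O, S, Si, Mg

Consider each +1 ion: O⁺ still has 5 valence electrons; Mg⁺ still has 1 valence electron; Na⁺ is the bare [Ne] core; Si⁺ still has 3 valence electrons; S⁺ still has 5 valence electrons.
Breaking into a closed-shell core is much more expensive than removing a leftover valence electron — Na has the largest IE_2 here.
Valence configurations: O⁺ [He]2s²2p³, Mg⁺ [Ne]3s¹, Si⁺ [Ne]3s²3p¹, S⁺ [Ne]3s²3p³.
The numbers (kJ/mol): O 3388, Mg 1451, Na 4562, Si 1577, S 2252.
So the second ionization energies run Mg < Si < S < O < Na.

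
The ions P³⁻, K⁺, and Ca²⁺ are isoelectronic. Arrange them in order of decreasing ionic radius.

All of these have 18 electrons, so size is governed by nuclear charge alone: the more protons, the stronger the pull on the same electron cloud, and the smaller the ion.
Nuclear charges: Ca²⁺ (Z=20), K⁺ (Z=19), P³⁻ (Z=15).
Largest to smallest: P³⁻ > K⁺ > Ca²⁺.

P³⁻ > K⁺ > Ca²⁺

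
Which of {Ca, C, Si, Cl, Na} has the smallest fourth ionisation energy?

IE_4 is the cost of taking one more electron from the +3 cation: Ca³⁺ is already 1 electron into the core; C³⁺ still has 1 valence electron; Si³⁺ still has 1 valence electron; Cl³⁺ still has 4 valence electrons; Na³⁺ is already 2 electrons into the core.
Pulling an electron out of a noble-gas core costs far more than removing a remaining valence electron, so Ca and Na sit at the high end of IE_4.
Valence configurations: C³⁺ [He]2s¹, Si³⁺ [Ne]3s¹, Cl³⁺ [Ne]3s²3p².
Tabulated IE_4 (kJ/mol): Ca 6491, C 6223, Si 4356, Cl 5159, Na 9543.
Hence IE_4: Si < Cl < C < Ca < Na.

Si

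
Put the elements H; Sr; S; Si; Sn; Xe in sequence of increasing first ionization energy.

Sr < Sn < Si < S < Xe < H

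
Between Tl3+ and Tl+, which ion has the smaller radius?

Both ions have Z = 81 protons, but Tl3+ has lost more electrons, so its remaining electrons feel a larger effective nuclear charge per electron and are pulled in more tightly.
Higher positive charge → smaller ion, so Tl+ > Tl3+.

Tl3+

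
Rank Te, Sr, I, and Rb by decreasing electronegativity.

I > Te > Sr > Rb

Electronegativity increases across a period and decreases down a group, tracking effective nuclear charge and atomic size.
All lie in period 5, so electronegativity increases left to right.
So from highest to lowest: I > Te > Sr > Rb.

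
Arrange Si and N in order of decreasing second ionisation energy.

Consider each +1 ion: Si⁺ still has 3 valence electrons; N⁺ still has 4 valence electrons.
All are still removing valence electrons, so compare the +1 ions as you would atoms: IE_2 generally rises across a period (higher Z_eff) and falls down a group (larger shell), subject to the usual subshell exceptions.
Valence configurations: Si⁺ [Ne]3s²3p¹, N⁺ [He]2s²2p².
The numbers (kJ/mol): Si 1577, N 2856.
Putting it together, IE_2: Si < N.

N > Si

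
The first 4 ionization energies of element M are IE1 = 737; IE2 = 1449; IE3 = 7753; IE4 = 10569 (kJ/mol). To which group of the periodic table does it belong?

Group 2

Look for the largest jump between consecutive ionization energies: IE3/IE2 ≈ 5.4, far larger than any earlier ratio.
That jump marks the point where a core electron is being removed. So the atom has 2 valence electrons.
A main-group element with 2 valence electrons is in group 2.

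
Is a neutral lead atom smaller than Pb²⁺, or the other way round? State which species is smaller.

Forming Pb²⁺ removes 2 electrons from Pb. Fewer electrons for the same nuclear charge means less shielding and a higher Z_eff on the remaining electrons.
A cation is smaller than its parent atom: Pb²⁺ < Pb.

Pb²⁺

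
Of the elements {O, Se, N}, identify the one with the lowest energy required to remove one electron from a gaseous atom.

Se

N is in period 2, group 15; O is in period 2, group 16; Se is in period 4, group 16.
Removing the outermost electron gets harder across a period and easier down a group.
Neither a single period nor a single group — weigh both effects.
O > Se: they share group 16; the group trend gives O the larger value.
N > O: this pair runs against the simple trend — see the exception note.
Note the exception: N has a higher first ionization energy than O, contrary to the simple trend — pairing an electron in O's 2p⁴ costs repulsion energy, so O ionizes more easily than half-filled N (2p³).
For reference (kJ/mol): N 1402, O 1314, Se 941.
The lowest energy required to remove one electron from a gaseous atom among these belongs to Se.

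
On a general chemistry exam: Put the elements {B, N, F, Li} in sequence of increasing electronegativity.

Li, B, N, F

Li is in period 2, group 1; B is in period 2, group 13; N is in period 2, group 15; F is in period 2, group 17.
Atoms toward the upper right of the periodic table pull bonding electrons most strongly.
All lie in period 2, so electronegativity increases left to right.
So from lowest to highest: Li < B < N < F.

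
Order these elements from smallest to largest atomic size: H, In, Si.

H, Si, In

Atomic radius shrinks across a period as nuclear charge pulls the same shell inward, and grows down a group as new shells are added.
These span different periods and groups, so the two trends combine.
Si > H: the two effects oppose for this pair; the down-group effect wins (116 vs 32 pm).
In > Si: relative to Si, both the across-period and down-group shifts push In's atomic radius up.
Approximate values (pm): H 32, Si 116, In 142.
So from smallest to largest: H < Si < In.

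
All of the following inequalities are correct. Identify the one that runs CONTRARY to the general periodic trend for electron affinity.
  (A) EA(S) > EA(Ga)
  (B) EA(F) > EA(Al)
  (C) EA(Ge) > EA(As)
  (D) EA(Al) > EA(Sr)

The general trend: electron affinity increases across a period and decreases down a group.
(A) S (period 3, group 16) vs Ga (period 4, group 13): the stated order agrees with the simple trend.
(B) F (period 2, group 17) vs Al (period 3, group 13): the stated order agrees with the simple trend.
(C) Ge (period 4, group 14) vs As (period 4, group 15): the stated order contradicts the simple trend.
(D) Al (period 3, group 13) vs Sr (period 5, group 2): the stated order agrees with the simple trend.
The exception is (C): adding an electron to As's half-filled 4p³ is unfavourable, so Ge (4p²) has the more exothermic EA.

(C)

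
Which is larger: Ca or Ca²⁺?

Forming Ca²⁺ removes 2 electrons from Ca. Fewer electrons for the same nuclear charge means less shielding and a higher Z_eff on the remaining electrons, and for main-group metals the entire outer shell is lost.
A cation is smaller than its parent atom: Ca²⁺ < Ca.

Ca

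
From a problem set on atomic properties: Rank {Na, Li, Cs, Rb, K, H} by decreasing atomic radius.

Cs > Rb > K > Na > Li > H

Radius decreases left→right (rising Z_eff, same n) and increases top→bottom (higher n).
All are in group 1, so atomic radius increases down the group.
So from largest to smallest: Cs > Rb > K > Na > Li > H.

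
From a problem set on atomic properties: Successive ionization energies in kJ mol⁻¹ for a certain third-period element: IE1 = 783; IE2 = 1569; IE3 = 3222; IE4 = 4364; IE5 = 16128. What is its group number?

Look for the largest jump between consecutive ionization energies: IE5/IE4 ≈ 3.7, far larger than any earlier ratio.
That jump marks the point where a core electron is being removed. So the atom has 4 valence electrons.
A main-group element with 4 valence electrons is in group 14.

Group 14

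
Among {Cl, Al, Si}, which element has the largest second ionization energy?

Consider each +1 ion: Cl⁺ still has 6 valence electrons; Al⁺ still has 2 valence electrons; Si⁺ still has 3 valence electrons.
All are still removing valence electrons, so compare the +1 ions as you would atoms: IE_2 generally rises across a period (higher Z_eff) and falls down a group (larger shell), subject to the usual subshell exceptions.
Valence configurations: Cl⁺ [Ne]3s²3p⁴, Al⁺ [Ne]3s², Si⁺ [Ne]3s²3p¹.
Si⁺ loses a lone 3p electron whereas Al⁺ must break into a filled 3s² pair, so IE_2(Al) > IE_2(Si) even though Si has the higher nuclear charge.
Tabulated IE_2 (kJ/mol): Cl 2298, Al 1817, Si 1577.
Overall IE_2 order: Si < Al < Cl.

Cl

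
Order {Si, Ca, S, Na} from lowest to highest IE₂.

Consider each +1 ion: Si⁺ still has 3 valence electrons; Ca⁺ still has 1 valence electron; S⁺ still has 5 valence electrons; Na⁺ is the bare [Ne] core.
Breaking into a closed-shell core is much more expensive than removing a leftover valence electron — Na has the largest IE_2 here.
Valence configurations: Si⁺ [Ne]3s²3p¹, Ca⁺ [Ar]4s¹, S⁺ [Ne]3s²3p³.
Approximate IE_2 values (kJ/mol): Si 1577, Ca 1145, S 2252, Na 4562.
So the second ionization energies run Ca < Si < S < Na.

Ca < Si < S < Na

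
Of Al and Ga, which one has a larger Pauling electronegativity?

Ga

Smaller atoms with higher effective nuclear charge are more electronegative.
All are in group 13; the group trend (electronegativity increases up the group) applies, with the exception below.
Note the exception: Ga has a higher electronegativity than Al, contrary to the simple trend — poor shielding by filled d (and f) subshells raises the heavier element's effective nuclear charge more than the simple down-group trend predicts.
Approximate values (Pauling): Al 1.61, Ga 1.81.
So Ga has the larger Pauling electronegativity (Ga > Al).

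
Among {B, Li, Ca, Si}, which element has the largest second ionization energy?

After 1 electron has been removed, what remains? B⁺ still has 2 valence electrons; Li⁺ is the bare [He] core; Ca⁺ still has 1 valence electron; Si⁺ still has 3 valence electrons.
Core electrons are held far more tightly than valence electrons, so Li tops the IE_2 order.
Valence configurations: B⁺ [He]2s², Ca⁺ [Ar]4s¹, Si⁺ [Ne]3s²3p¹.
Tabulated IE_2 (kJ/mol): B 2427, Li 7298, Ca 1145, Si 1577.
Putting it together, IE_2: Ca < Si < B < Li.

Li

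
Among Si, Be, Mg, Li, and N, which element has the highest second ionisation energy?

IE_2 is the cost of taking one more electron from the +1 cation: Si⁺ still has 3 valence electrons; Be⁺ still has 1 valence electron; Mg⁺ still has 1 valence electron; Li⁺ is the bare [He] core; N⁺ still has 4 valence electrons.
Breaking into a closed-shell core is much more expensive than removing a leftover valence electron — Li has the largest IE_2 here.
Valence configurations: Si⁺ [Ne]3s²3p¹, Be⁺ [He]2s¹, Mg⁺ [Ne]3s¹, N⁺ [He]2s²2p².
Tabulated IE_2 (kJ/mol): Si 1577, Be 1757, Mg 1451, Li 7298, N 2856.
Overall IE_2 order: Mg < Si < Be < N < Li.

Li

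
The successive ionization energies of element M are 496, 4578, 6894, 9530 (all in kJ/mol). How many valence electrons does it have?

1

Look for the largest jump between consecutive ionization energies: IE2/IE1 ≈ 9.2, far larger than any earlier ratio.
That jump marks the point where a core electron is being removed. So the atom has 1 valence electron.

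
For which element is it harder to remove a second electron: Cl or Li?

After 1 electron has been removed, what remains? Cl⁺ still has 6 valence electrons; Li⁺ is the bare [He] core.
Core electrons are held far more tightly than valence electrons, so Li tops the IE_2 order.
Approximate IE_2 values (kJ/mol): Cl 2298, Li 7298.
So the second ionization energies run Cl < Li.

Li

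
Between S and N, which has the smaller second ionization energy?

S

The second ionization energy removes an electron from the +1 ion. For each element: S⁺ still has 5 valence electrons; N⁺ still has 4 valence electrons.
All are still removing valence electrons, so compare the +1 ions as you would atoms: IE_2 generally rises across a period (higher Z_eff) and falls down a group (larger shell), subject to the usual subshell exceptions.
Valence configurations: S⁺ [Ne]3s²3p³, N⁺ [He]2s²2p².
Tabulated IE_2 (kJ/mol): S 2252, N 2856.
Putting it together, IE_2: S < N.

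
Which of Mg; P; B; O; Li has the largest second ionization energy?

Li

The second ionization energy removes an electron from the +1 ion. For each element: Mg⁺ still has 1 valence electron; P⁺ still has 4 valence electrons; B⁺ still has 2 valence electrons; O⁺ still has 5 valence electrons; Li⁺ is the bare [He] core.
Breaking into a closed-shell core is much more expensive than removing a leftover valence electron — Li has the largest IE_2 here.
Valence configurations: Mg⁺ [Ne]3s¹, P⁺ [Ne]3s²3p², B⁺ [He]2s², O⁺ [He]2s²2p³.
The numbers (kJ/mol): Mg 1451, P 1907, B 2427, O 3388, Li 7298.
Putting it together, IE_2: Mg < P < B < O < Li.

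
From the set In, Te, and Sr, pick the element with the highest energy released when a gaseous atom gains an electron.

Sr is in period 5, group 2; In is in period 5, group 13; Te is in period 5, group 16.
Atoms with high Z_eff and room in the valence shell (especially the halogens) have the most exothermic electron affinities.
All lie in period 5, so electron affinity increases left to right.
The highest energy released when a gaseous atom gains an electron among these belongs to Te.

Te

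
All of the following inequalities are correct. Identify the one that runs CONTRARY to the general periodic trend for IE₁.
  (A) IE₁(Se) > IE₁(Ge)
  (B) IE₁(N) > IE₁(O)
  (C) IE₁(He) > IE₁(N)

(B)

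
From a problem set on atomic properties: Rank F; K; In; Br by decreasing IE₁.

F is in period 2, group 17; K is in period 4, group 1; Br is in period 4, group 17; In is in period 5, group 13.
Removing the outermost electron gets harder across a period and easier down a group.
These span different periods and groups, so the two trends combine.
In > K: the two effects oppose for this pair; the across-period effect wins (558 vs 419 kJ/mol).
Br > In: relative to In, both the across-period and down-group shifts push Br's first ionization energy up.
F > Br: F sits above Br in group 17, so the down-group effect alone puts F higher.
Tabulated first ionization energy (kJ/mol): F 1681, K 419, Br 1140, In 558.
So from highest to lowest: F > Br > In > K.

F, Br, In, K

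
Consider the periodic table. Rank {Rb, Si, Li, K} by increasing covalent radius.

Si < Li < K < Rb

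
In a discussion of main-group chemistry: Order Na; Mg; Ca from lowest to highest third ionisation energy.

After 2 electrons have been removed, what remains? Na²⁺ is already 1 electron into the core; Mg²⁺ is the bare [Ne] core; Ca²⁺ is the bare [Ar] core.
All of these are removing an electron from a noble-gas core or deeper; the smaller core (lower principal quantum number) is held far more tightly, and within a period the higher nuclear charge binds the same core more tightly.
Approximate IE_3 values (kJ/mol): Na 6910, Mg 7733, Ca 4912.
So the third ionization energies run Ca < Na < Mg.

Ca < Na < Mg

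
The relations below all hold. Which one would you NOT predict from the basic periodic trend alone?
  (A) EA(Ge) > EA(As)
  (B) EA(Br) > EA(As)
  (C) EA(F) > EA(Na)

The general trend: electron affinity increases across a period and decreases down a group.
(A) Ge (period 4, group 14) vs As (period 4, group 15): the stated order contradicts the simple trend.
(B) Br (period 4, group 17) vs As (period 4, group 15): the stated order agrees with the simple trend.
(C) F (period 2, group 17) vs Na (period 3, group 1): the stated order agrees with the simple trend.
The exception is (A): adding an electron to As's half-filled 4p³ is unfavourable, so Ge (4p²) has the more exothermic EA.

(A)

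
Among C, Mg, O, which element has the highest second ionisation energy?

O

IE_2 is the cost of taking one more electron from the +1 cation: C⁺ still has 3 valence electrons; Mg⁺ still has 1 valence electron; O⁺ still has 5 valence electrons.
All are still removing valence electrons, so compare the +1 ions as you would atoms: IE_2 generally rises across a period (higher Z_eff) and falls down a group (larger shell), subject to the usual subshell exceptions.
Valence configurations: C⁺ [He]2s²2p¹, Mg⁺ [Ne]3s¹, O⁺ [He]2s²2p³.
The numbers (kJ/mol): C 2353, Mg 1451, O 3388.
Hence IE_2: Mg < C < O.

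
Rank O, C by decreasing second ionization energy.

The second ionization energy removes an electron from the +1 ion. For each element: O⁺ still has 5 valence electrons; C⁺ still has 3 valence electrons.
All are still removing valence electrons, so compare the +1 ions as you would atoms: IE_2 generally rises across a period (higher Z_eff) and falls down a group (larger shell), subject to the usual subshell exceptions.
Valence configurations: O⁺ [He]2s²2p³, C⁺ [He]2s²2p¹.
Tabulated IE_2 (kJ/mol): O 3388, C 2353.
So the second ionization energies run C < O.

O > C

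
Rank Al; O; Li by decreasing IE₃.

Li > O > Al

IE_3 is the cost of taking one more electron from the +2 cation: Al²⁺ still has 1 valence electron; O²⁺ still has 4 valence electrons; Li²⁺ is already 1 electron into the core.
Core electrons are held far more tightly than valence electrons, so Li tops the IE_3 order.
Valence configurations: Al²⁺ [Ne]3s¹, O²⁺ [He]2s²2p².
The numbers (kJ/mol): Al 2745, O 5300, Li 11815.
Overall IE_3 order: Al < O < Li.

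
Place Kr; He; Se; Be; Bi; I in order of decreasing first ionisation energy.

Across a period the outer electron is held more tightly (higher IE₁); down a group it sits in a higher shell, more shielded, and comes off more easily.
These span different periods and groups, so the two trends combine.
Be > Bi: period and group pull opposite ways; the down-group shift dominates (900 vs 703 kJ/mol).
Se > Be: period and group pull opposite ways; the across-period shift dominates (941 vs 900 kJ/mol).
I > Se: the two effects oppose for this pair; the across-period effect wins (1008 vs 941 kJ/mol).
Kr > I: relative to I, both the across-period and down-group shifts push Kr's first ionization energy up.
He > Kr: they share group 18; the group trend gives He the larger value.
Tabulated first ionization energy (kJ/mol): He 2372, Be 900, Se 941, Kr 1351, I 1008, Bi 703.
So from highest to lowest: He > Kr > I > Se > Be > Bi.

He, Kr, I, Se, Be, Bi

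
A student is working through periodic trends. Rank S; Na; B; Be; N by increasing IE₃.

S < B < N < Na < Be

Consider each +2 ion: S²⁺ still has 4 valence electrons; Na²⁺ is already 1 electron into the core; B²⁺ still has 1 valence electron; Be²⁺ is the bare [He] core; N²⁺ still has 3 valence electrons.
Core electrons are held far more tightly than valence electrons, so Na and Be top the IE_3 order.
Valence configurations: S²⁺ [Ne]3s²3p², B²⁺ [He]2s¹, N²⁺ [He]2s²2p¹.
Tabulated IE_3 (kJ/mol): S 3357, Na 6910, B 3660, Be 14849, N 4578.
So the third ionization energies run S < B < N < Na < Be.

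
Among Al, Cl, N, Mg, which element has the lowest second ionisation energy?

IE_2 is the cost of taking one more electron from the +1 cation: Al⁺ still has 2 valence electrons; Cl⁺ still has 6 valence electrons; N⁺ still has 4 valence electrons; Mg⁺ still has 1 valence electron.
All are still removing valence electrons, so compare the +1 ions as you would atoms: IE_2 generally rises across a period (higher Z_eff) and falls down a group (larger shell), subject to the usual subshell exceptions.
Valence configurations: Al⁺ [Ne]3s², Cl⁺ [Ne]3s²3p⁴, N⁺ [He]2s²2p², Mg⁺ [Ne]3s¹.
The numbers (kJ/mol): Al 1817, Cl 2298, N 2856, Mg 1451.
Overall IE_2 order: Mg < Al < Cl < N.

Mg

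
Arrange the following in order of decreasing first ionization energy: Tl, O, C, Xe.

O > Xe > C > Tl

C is in period 2, group 14; O is in period 2, group 16; Xe is in period 5, group 18; Tl is in period 6, group 13.
Across a period the outer electron is held more tightly (higher IE₁); down a group it sits in a higher shell, more shielded, and comes off more easily.
Here both period and group differ, so the two effects have to be weighed against each other.
C > Tl: both effects reinforce here, so C is clearly the higher of the two.
Xe > C: period and group pull opposite ways; the across-period shift dominates (1170 vs 1086 kJ/mol).
O > Xe: period and group pull opposite ways; the down-group shift dominates (1314 vs 1170 kJ/mol).
For reference (kJ/mol): C 1086, O 1314, Xe 1170, Tl 589.
So from highest to lowest: O > Xe > C > Tl.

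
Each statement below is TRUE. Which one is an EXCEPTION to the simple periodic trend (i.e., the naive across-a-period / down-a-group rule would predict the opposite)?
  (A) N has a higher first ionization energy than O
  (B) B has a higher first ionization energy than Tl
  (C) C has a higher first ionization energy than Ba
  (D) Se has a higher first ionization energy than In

(A)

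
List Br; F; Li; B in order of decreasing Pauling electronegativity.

F > Br > B > Li

Li is in period 2, group 1; B is in period 2, group 13; F is in period 2, group 17; Br is in period 4, group 17.
Electronegativity increases across a period and decreases down a group, tracking effective nuclear charge and atomic size.
These span different periods and groups, so the two trends combine.
B > Li: both are in period 2; the period trend gives B the larger value.
Br > B: period and group pull opposite ways; the across-period shift dominates (2.96 vs 2.04).
F > Br: they share group 17; the group trend gives F the larger value.
For reference (Pauling): Li 0.98, B 2.04, F 3.98, Br 2.96.
So from highest to lowest: F > Br > B > Li.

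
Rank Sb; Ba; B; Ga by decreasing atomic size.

Ba, Sb, Ga, B

B is in period 2, group 13; Ga is in period 4, group 13; Sb is in period 5, group 15; Ba is in period 6, group 2.
Atomic radius shrinks across a period as nuclear charge pulls the same shell inward, and grows down a group as new shells are added.
Neither a single period nor a single group — weigh both effects.
Ga > B: Ga sits below B in group 13, so the down-group effect alone puts Ga larger.
Sb > Ga: the two effects oppose for this pair; the down-group effect wins (140 vs 124 pm).
Ba > Sb: both effects reinforce here, so Ba is clearly the larger of the two.
Tabulated atomic radius (pm): B 85, Ga 124, Sb 140, Ba 196.
So from largest to smallest: Ba > Sb > Ga > B.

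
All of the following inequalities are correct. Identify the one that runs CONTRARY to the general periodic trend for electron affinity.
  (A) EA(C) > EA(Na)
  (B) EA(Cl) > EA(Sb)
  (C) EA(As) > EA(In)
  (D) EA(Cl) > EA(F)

(D)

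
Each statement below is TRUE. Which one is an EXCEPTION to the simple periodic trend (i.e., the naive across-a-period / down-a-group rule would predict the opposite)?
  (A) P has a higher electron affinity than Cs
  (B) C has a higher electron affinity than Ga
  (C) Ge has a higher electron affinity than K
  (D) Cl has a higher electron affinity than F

(D)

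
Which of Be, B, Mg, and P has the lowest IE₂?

The second ionization energy removes an electron from the +1 ion. For each element: Be⁺ still has 1 valence electron; B⁺ still has 2 valence electrons; Mg⁺ still has 1 valence electron; P⁺ still has 4 valence electrons.
All are still removing valence electrons, so compare the +1 ions as you would atoms: IE_2 generally rises across a period (higher Z_eff) and falls down a group (larger shell), subject to the usual subshell exceptions.
Valence configurations: Be⁺ [He]2s¹, B⁺ [He]2s², Mg⁺ [Ne]3s¹, P⁺ [Ne]3s²3p².
Tabulated IE_2 (kJ/mol): Be 1757, B 2427, Mg 1451, P 1907.
Hence IE_2: Mg < Be < P < B.

Mg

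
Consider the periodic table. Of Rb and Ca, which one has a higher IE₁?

Ca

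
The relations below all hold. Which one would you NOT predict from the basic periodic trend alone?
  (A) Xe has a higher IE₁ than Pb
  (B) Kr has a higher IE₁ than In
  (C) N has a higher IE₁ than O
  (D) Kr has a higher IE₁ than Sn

The general trend: IE₁ increases across a period and decreases down a group.
(A) Xe (period 5, group 18) vs Pb (period 6, group 14): the stated order agrees with the simple trend.
(B) Kr (period 4, group 18) vs In (period 5, group 13): the stated order agrees with the simple trend.
(C) N (period 2, group 15) vs O (period 2, group 16): the stated order contradicts the simple trend.
(D) Kr (period 4, group 18) vs Sn (period 5, group 14): the stated order agrees with the simple trend.
The exception is (C): pairing an electron in O's 2p⁴ costs repulsion energy, so O ionizes more easily than half-filled N (2p³).

(C)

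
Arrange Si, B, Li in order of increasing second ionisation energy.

Si < B < Li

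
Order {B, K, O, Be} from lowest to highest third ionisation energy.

B < K < O < Be

After 2 electrons have been removed, what remains? B²⁺ still has 1 valence electron; K²⁺ is already 1 electron into the core; O²⁺ still has 4 valence electrons; Be²⁺ is the bare [He] core.
Usually core removal costs more than valence removal, but here the competition is close: a tightly held n=2 valence electron can cost more to remove than an n=3 core electron, so the actual values have to decide it.
Valence configurations: B²⁺ [He]2s¹, O²⁺ [He]2s²2p².
The numbers (kJ/mol): B 3660, K 4420, O 5300, Be 14849.
Hence IE_3: B < K < O < Be.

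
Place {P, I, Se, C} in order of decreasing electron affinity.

I > Se > C > P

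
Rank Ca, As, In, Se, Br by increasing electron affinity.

Ca < In < As < Se < Br

Ca is in period 4, group 2; As is in period 4, group 15; Se is in period 4, group 16; Br is in period 4, group 17; In is in period 5, group 13.
EA tends to increase across a period and decrease down a group, though the pattern is less regular than for IE or radius.
These span different periods and groups, so the two trends combine.
In > Ca: period and group pull opposite ways; the across-period shift dominates (29 vs 2 kJ/mol).
As > In: relative to In, both the across-period and down-group shifts push As's electron affinity up.
Se > As: Se lies to the right of As in period 4, so the across-period effect alone puts Se higher.
Br > Se: both are in period 4; the period trend gives Br the larger value.
Tabulated electron affinity (kJ/mol): Ca 2, As 78, Se 195, Br 325, In 29.
So from lowest to highest: Ca < In < As < Se < Br.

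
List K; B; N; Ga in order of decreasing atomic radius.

K > Ga > B > N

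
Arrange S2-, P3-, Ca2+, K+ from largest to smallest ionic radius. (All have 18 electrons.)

P3- > S2- > K+ > Ca2+

All of these have 18 electrons, so size is governed by nuclear charge alone: the more protons, the stronger the pull on the same electron cloud, and the smaller the ion.
Nuclear charges: Ca2+ (Z=20), K+ (Z=19), S2- (Z=16), P3- (Z=15).
Largest to smallest: P3- > S2- > K+ > Ca2+.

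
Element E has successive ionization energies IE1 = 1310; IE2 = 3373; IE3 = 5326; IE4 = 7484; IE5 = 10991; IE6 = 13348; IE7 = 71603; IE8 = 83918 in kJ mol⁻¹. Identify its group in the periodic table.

Group 16

Look for the largest jump between consecutive ionization energies: IE7/IE6 ≈ 5.4, far larger than any earlier ratio.
That jump marks the point where a core electron is being removed. So the atom has 6 valence electrons.
A main-group element with 6 valence electrons is in group 16.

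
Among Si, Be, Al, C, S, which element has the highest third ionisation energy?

IE_3 is the cost of taking one more electron from the +2 cation: Si²⁺ still has 2 valence electrons; Be²⁺ is the bare [He] core; Al²⁺ still has 1 valence electron; C²⁺ still has 2 valence electrons; S²⁺ still has 4 valence electrons.
Breaking into a closed-shell core is much more expensive than removing a leftover valence electron — Be has the largest IE_3 here.
Valence configurations: Si²⁺ [Ne]3s², Al²⁺ [Ne]3s¹, C²⁺ [He]2s², S²⁺ [Ne]3s²3p².
Tabulated IE_3 (kJ/mol): Si 3232, Be 14849, Al 2745, C 4620, S 3357.
Putting it together, IE_3: Al < Si < S < C < Be.

Be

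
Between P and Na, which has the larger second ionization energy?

Na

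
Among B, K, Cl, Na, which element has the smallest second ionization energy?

The second ionization energy removes an electron from the +1 ion. For each element: B⁺ still has 2 valence electrons; K⁺ is the bare [Ar] core; Cl⁺ still has 6 valence electrons; Na⁺ is the bare [Ne] core.
Breaking into a closed-shell core is much more expensive than removing a leftover valence electron — K and Na have the largest IE_2 here.
Valence configurations: B⁺ [He]2s², Cl⁺ [Ne]3s²3p⁴.
Approximate IE_2 values (kJ/mol): B 2427, K 3052, Cl 2298, Na 4562.
So the second ionization energies run Cl < B < K < Na.

Cl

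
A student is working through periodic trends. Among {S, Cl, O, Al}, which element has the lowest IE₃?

The third ionization energy removes an electron from the +2 ion. For each element: S²⁺ still has 4 valence electrons; Cl²⁺ still has 5 valence electrons; O²⁺ still has 4 valence electrons; Al²⁺ still has 1 valence electron.
All are still removing valence electrons, so compare the +2 ions as you would atoms: IE_3 generally rises across a period (higher Z_eff) and falls down a group (larger shell), subject to the usual subshell exceptions.
Valence configurations: S²⁺ [Ne]3s²3p², Cl²⁺ [Ne]3s²3p³, O²⁺ [He]2s²2p², Al²⁺ [Ne]3s¹.
Approximate IE_3 values (kJ/mol): S 3357, Cl 3822, O 5300, Al 2745.
Hence IE_3: Al < S < Cl < O.

Al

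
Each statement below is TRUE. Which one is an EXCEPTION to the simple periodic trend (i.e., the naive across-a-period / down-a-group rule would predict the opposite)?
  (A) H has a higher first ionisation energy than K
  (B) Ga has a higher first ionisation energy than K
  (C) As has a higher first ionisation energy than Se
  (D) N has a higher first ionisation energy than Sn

(C)

The general trend: first ionisation energy increases across a period and decreases down a group.
(A) H (period 1, group 1) vs K (period 4, group 1): the stated order agrees with the simple trend.
(B) Ga (period 4, group 13) vs K (period 4, group 1): the stated order agrees with the simple trend.
(C) As (period 4, group 15) vs Se (period 4, group 16): the stated order contradicts the simple trend.
(D) N (period 2, group 15) vs Sn (period 5, group 14): the stated order agrees with the simple trend.
The exception is (C): Se (4p⁴) ionizes more easily than half-filled As (4p³).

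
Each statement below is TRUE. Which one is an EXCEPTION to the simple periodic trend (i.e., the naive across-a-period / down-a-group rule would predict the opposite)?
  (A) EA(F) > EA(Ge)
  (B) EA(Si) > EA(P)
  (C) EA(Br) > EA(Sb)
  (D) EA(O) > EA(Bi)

(B)

The general trend: electron affinity increases across a period and decreases down a group.
(A) F (period 2, group 17) vs Ge (period 4, group 14): the stated order agrees with the simple trend.
(B) Si (period 3, group 14) vs P (period 3, group 15): the stated order contradicts the simple trend.
(C) Br (period 4, group 17) vs Sb (period 5, group 15): the stated order agrees with the simple trend.
(D) O (period 2, group 16) vs Bi (period 6, group 15): the stated order agrees with the simple trend.
The exception is (B): adding an electron to P's half-filled 3p³ is unfavourable, so Si (3p²) has the more exothermic EA.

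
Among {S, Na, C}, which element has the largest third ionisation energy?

Na

IE_3 is the cost of taking one more electron from the +2 cation: S²⁺ still has 4 valence electrons; Na²⁺ is already 1 electron into the core; C²⁺ still has 2 valence electrons.
Breaking into a closed-shell core is much more expensive than removing a leftover valence electron — Na has the largest IE_3 here.
Valence configurations: S²⁺ [Ne]3s²3p², C²⁺ [He]2s².
Tabulated IE_3 (kJ/mol): S 3357, Na 6910, C 4620.
Overall IE_3 order: S < C < Na.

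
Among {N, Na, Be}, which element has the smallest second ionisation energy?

Be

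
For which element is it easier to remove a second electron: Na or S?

Consider each +1 ion: Na⁺ is the bare [Ne] core; S⁺ still has 5 valence electrons.
Core electrons are held far more tightly than valence electrons, so Na tops the IE_2 order.
Tabulated IE_2 (kJ/mol): Na 4562, S 2252.
Overall IE_2 order: S < Na.

S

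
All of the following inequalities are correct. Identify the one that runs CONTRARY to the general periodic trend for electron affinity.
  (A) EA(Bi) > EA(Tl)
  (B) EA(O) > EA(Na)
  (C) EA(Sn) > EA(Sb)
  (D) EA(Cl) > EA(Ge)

(C)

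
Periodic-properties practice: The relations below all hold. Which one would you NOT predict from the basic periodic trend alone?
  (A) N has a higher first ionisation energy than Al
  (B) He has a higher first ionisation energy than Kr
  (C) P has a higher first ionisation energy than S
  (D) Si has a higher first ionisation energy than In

(C)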